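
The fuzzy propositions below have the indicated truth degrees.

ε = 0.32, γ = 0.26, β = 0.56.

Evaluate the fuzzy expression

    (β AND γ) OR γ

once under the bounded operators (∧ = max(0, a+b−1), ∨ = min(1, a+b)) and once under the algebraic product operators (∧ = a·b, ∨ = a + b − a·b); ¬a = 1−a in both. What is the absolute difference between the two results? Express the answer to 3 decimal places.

0.108

Under bounded:
  β AND γ = max(0, a+b−1) on (0.56, 0.26) = 0.00
  (β AND γ) OR γ = min(1, a+b) on (0.00, 0.26) = 0.26
  → value = 0.2600
Under algebraic product:
  β AND γ = a·b on (0.5600, 0.2600) = 0.1456
  (β AND γ) OR γ = a + b − a·b on (0.1456, 0.2600) = 0.3677
  → value = 0.3677
|0.2600 − 0.3677| = 0.108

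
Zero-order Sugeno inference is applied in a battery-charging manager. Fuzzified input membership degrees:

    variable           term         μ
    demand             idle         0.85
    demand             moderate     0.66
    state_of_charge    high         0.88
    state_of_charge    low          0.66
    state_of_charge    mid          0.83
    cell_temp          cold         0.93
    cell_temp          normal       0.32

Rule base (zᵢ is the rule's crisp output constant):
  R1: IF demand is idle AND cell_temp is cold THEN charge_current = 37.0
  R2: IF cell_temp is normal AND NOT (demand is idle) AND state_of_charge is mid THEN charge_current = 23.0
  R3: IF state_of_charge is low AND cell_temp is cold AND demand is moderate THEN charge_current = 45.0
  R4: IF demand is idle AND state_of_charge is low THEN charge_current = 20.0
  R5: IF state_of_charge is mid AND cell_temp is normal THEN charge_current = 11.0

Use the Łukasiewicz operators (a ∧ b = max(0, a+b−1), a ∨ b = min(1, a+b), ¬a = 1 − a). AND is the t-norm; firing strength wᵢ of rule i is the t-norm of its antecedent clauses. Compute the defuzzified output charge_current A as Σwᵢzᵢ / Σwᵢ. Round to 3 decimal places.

30.746

R1 (z=37.0): idle=0.85, cold=0.93; AND[max(0, a+b−1)] → w = 0.78
R2 (z=23.0): normal=0.32, ¬idle=1−0.85=0.15, mid=0.83; AND[max(0, a+b−1)] → w = 0.00
R3 (z=45.0): low=0.66, cold=0.93, moderate=0.66; AND[max(0, a+b−1)] → w = 0.25
R4 (z=20.0): idle=0.85, low=0.66; AND[max(0, a+b−1)] → w = 0.51
R5 (z=11.0): mid=0.83, normal=0.32; AND[max(0, a+b−1)] → w = 0.15
Weighted average = (0.78·37.0 + 0.00·23.0 + 0.25·45.0 + 0.51·20.0 + 0.15·11.0) / (0.78 + 0.00 + 0.25 + 0.51 + 0.15)
  = 51.9600 / 1.6900 = 30.746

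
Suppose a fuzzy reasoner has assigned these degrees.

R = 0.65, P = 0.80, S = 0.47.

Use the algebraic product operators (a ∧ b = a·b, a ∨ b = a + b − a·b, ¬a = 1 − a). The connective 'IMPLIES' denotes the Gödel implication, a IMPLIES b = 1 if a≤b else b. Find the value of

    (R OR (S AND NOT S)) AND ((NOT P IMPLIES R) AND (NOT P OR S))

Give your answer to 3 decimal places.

NOT S = 1 − 0.4700 = 0.5300
S AND NOT S = a·b on (0.4700, 0.5300) = 0.2491
R OR (S AND NOT S) = a + b − a·b on (0.6500, 0.2491) = 0.7372
NOT P = 1 − 0.8000 = 0.2000
NOT P IMPLIES R  [Gödel: 1 if a≤b else b] with a=0.2000, b=0.6500 → 1.0000
NOT P = 1 − 0.8000 = 0.2000
NOT P OR S = a + b − a·b on (0.2000, 0.4700) = 0.5760
(NOT P IMPLIES R) AND (NOT P OR S) = a·b on (1.0000, 0.5760) = 0.5760
(R OR (S AND NOT S)) AND ((NOT P IMPLIES R) AND (NOT P OR S)) = a·b on (0.7372, 0.5760) = 0.4246

0.425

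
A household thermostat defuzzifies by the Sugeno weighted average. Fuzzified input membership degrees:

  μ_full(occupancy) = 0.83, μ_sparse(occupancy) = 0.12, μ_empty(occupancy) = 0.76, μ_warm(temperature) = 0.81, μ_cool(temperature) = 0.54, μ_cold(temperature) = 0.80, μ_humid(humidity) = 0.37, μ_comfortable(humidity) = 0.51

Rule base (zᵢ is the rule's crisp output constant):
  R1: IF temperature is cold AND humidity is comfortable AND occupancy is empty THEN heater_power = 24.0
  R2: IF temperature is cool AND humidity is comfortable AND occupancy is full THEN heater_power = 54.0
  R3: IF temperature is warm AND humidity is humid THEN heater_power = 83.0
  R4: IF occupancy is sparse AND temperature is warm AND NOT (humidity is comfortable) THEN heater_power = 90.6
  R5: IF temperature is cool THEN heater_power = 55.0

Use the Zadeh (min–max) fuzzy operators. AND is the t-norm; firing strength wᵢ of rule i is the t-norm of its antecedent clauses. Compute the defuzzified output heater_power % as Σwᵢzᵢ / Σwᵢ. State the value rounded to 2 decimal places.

R1 (z=24.0): cold=0.80, comfortable=0.51, empty=0.76; AND[min(a, b)] → w = 0.51
R2 (z=54.0): cool=0.54, comfortable=0.51, full=0.83; AND[min(a, b)] → w = 0.51
R3 (z=83.0): warm=0.81, humid=0.37; AND[min(a, b)] → w = 0.37
R4 (z=90.6): sparse=0.12, warm=0.81, ¬comfortable=1−0.51=0.49; AND[min(a, b)] → w = 0.12
R5 (z=55.0): cool=0.54 → w = 0.54
Weighted average = (0.51·24.0 + 0.51·54.0 + 0.37·83.0 + 0.12·90.6 + 0.54·55.0) / (0.51 + 0.51 + 0.37 + 0.12 + 0.54)
  = 111.0620 / 2.0500 = 54.18

54.18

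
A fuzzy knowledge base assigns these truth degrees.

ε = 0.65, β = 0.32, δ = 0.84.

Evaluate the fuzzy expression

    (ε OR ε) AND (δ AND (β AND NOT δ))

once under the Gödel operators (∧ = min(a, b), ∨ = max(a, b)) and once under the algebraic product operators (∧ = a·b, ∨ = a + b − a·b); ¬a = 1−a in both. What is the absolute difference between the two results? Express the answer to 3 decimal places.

Under Gödel:
  ε OR ε = max(a, b) on (0.65, 0.65) = 0.65
  NOT δ = 1 − 0.84 = 0.16
  β AND NOT δ = min(a, b) on (0.32, 0.16) = 0.16
  δ AND (β AND NOT δ) = min(a, b) on (0.84, 0.16) = 0.16
  (ε OR ε) AND (δ AND (β AND NOT δ)) = min(a, b) on (0.65, 0.16) = 0.16
  → value = 0.1600
Under algebraic product:
  ε OR ε = a + b − a·b on (0.6500, 0.6500) = 0.8775
  NOT δ = 1 − 0.8400 = 0.1600
  β AND NOT δ = a·b on (0.3200, 0.1600) = 0.0512
  δ AND (β AND NOT δ) = a·b on (0.8400, 0.0512) = 0.0430
  (ε OR ε) AND (δ AND (β AND NOT δ)) = a·b on (0.8775, 0.0430) = 0.0377
  → value = 0.0377
|0.1600 − 0.0377| = 0.122

0.122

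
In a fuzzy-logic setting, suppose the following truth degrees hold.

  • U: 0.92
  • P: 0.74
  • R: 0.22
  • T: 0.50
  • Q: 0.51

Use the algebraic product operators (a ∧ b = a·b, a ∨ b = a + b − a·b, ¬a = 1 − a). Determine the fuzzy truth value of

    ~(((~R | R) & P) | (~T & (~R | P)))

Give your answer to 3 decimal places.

0.205

~R = 1 − 0.2200 = 0.7800
~R | R = a + b − a·b on (0.7800, 0.2200) = 0.8284
(~R | R) & P = a·b on (0.8284, 0.7400) = 0.6130
~T = 1 − 0.5000 = 0.5000
~R = 1 − 0.2200 = 0.7800
~R | P = a + b − a·b on (0.7800, 0.7400) = 0.9428
~T & (~R | P) = a·b on (0.5000, 0.9428) = 0.4714
((~R | R) & P) | (~T & (~R | P)) = a + b − a·b on (0.6130, 0.4714) = 0.7954
~(((~R | R) & P) | (~T & (~R | P))) = 1 − 0.7954 = 0.2046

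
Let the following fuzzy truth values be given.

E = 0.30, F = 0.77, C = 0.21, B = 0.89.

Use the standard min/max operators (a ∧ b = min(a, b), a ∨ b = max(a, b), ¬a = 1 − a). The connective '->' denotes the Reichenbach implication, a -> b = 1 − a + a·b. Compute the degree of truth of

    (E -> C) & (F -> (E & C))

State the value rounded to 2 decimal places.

0.39

E -> C  [Reichenbach: 1 − a + a·b] with a=0.30, b=0.21 → 0.76
E & C = min(a, b) on (0.30, 0.21) = 0.21
F -> (E & C)  [Reichenbach: 1 − a + a·b] with a=0.77, b=0.21 → 0.39
(E -> C) & (F -> (E & C)) = min(a, b) on (0.76, 0.39) = 0.39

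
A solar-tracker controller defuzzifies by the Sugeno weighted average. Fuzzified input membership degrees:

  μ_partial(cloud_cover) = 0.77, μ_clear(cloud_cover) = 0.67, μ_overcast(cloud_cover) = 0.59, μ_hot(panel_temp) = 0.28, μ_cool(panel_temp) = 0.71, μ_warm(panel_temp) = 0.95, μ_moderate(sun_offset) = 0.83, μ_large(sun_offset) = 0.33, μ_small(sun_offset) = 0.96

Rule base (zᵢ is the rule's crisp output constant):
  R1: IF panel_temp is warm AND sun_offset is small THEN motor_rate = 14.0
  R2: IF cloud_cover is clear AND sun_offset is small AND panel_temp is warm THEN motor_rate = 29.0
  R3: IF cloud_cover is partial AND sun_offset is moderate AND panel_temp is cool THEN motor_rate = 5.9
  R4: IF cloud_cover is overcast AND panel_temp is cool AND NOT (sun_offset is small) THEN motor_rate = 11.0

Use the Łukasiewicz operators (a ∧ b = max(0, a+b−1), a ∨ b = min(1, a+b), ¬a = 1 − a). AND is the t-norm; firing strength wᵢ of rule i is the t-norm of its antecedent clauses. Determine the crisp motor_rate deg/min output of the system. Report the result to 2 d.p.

17.44

R1 (z=14.0): warm=0.95, small=0.96; AND[max(0, a+b−1)] → w = 0.91
R2 (z=29.0): clear=0.67, small=0.96, warm=0.95; AND[max(0, a+b−1)] → w = 0.58
R3 (z=5.9): partial=0.77, moderate=0.83, cool=0.71; AND[max(0, a+b−1)] → w = 0.31
R4 (z=11.0): overcast=0.59, cool=0.71, ¬small=1−0.96=0.04; AND[max(0, a+b−1)] → w = 0.00
Weighted average = (0.91·14.0 + 0.58·29.0 + 0.31·5.9 + 0.00·11.0) / (0.91 + 0.58 + 0.31 + 0.00)
  = 31.3890 / 1.8000 = 17.44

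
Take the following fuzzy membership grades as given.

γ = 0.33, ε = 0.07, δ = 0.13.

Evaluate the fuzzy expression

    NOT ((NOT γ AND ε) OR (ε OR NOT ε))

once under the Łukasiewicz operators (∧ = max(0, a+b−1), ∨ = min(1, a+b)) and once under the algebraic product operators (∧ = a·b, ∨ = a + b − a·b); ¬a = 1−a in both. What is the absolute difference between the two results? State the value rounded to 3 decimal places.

Under Łukasiewicz:
  NOT γ = 1 − 0.33 = 0.67
  NOT γ AND ε = max(0, a+b−1) on (0.67, 0.07) = 0.00
  NOT ε = 1 − 0.07 = 0.93
  ε OR NOT ε = min(1, a+b) on (0.07, 0.93) = 1.00
  (NOT γ AND ε) OR (ε OR NOT ε) = min(1, a+b) on (0.00, 1.00) = 1.00
  NOT ((NOT γ AND ε) OR (ε OR NOT ε)) = 1 − 1.00 = 0.00
  → value = 0.0000
Under algebraic product:
  NOT γ = 1 − 0.3300 = 0.6700
  NOT γ AND ε = a·b on (0.6700, 0.0700) = 0.0469
  NOT ε = 1 − 0.0700 = 0.9300
  ε OR NOT ε = a + b − a·b on (0.0700, 0.9300) = 0.9349
  (NOT γ AND ε) OR (ε OR NOT ε) = a + b − a·b on (0.0469, 0.9349) = 0.9380
  NOT ((NOT γ AND ε) OR (ε OR NOT ε)) = 1 − 0.9380 = 0.0620
  → value = 0.0620
|0.0000 − 0.0620| = 0.062

0.062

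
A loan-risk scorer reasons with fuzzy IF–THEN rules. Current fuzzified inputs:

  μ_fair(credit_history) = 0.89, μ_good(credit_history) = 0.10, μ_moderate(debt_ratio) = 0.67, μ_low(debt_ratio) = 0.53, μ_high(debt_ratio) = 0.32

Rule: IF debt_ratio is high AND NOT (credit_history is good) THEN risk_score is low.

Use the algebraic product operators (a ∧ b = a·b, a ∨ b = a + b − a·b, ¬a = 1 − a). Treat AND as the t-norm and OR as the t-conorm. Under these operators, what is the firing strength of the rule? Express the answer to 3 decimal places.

0.288

firing strength: high=0.32, ¬good=1−0.10=0.90; AND[a·b] → w = 0.2880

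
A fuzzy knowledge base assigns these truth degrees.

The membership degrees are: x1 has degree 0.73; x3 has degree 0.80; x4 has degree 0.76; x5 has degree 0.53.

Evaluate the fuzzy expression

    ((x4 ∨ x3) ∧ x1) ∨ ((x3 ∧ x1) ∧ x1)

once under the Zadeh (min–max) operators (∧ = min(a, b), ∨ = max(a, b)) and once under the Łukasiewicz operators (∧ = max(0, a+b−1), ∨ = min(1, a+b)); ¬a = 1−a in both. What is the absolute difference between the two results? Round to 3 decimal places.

0.260

Under Zadeh (min–max):
  x4 ∨ x3 = max(a, b) on (0.76, 0.80) = 0.80
  (x4 ∨ x3) ∧ x1 = min(a, b) on (0.80, 0.73) = 0.73
  x3 ∧ x1 = min(a, b) on (0.80, 0.73) = 0.73
  (x3 ∧ x1) ∧ x1 = min(a, b) on (0.73, 0.73) = 0.73
  ((x4 ∨ x3) ∧ x1) ∨ ((x3 ∧ x1) ∧ x1) = max(a, b) on (0.73, 0.73) = 0.73
  → value = 0.7300
Under Łukasiewicz:
  x4 ∨ x3 = min(1, a+b) on (0.76, 0.80) = 1.00
  (x4 ∨ x3) ∧ x1 = max(0, a+b−1) on (1.00, 0.73) = 0.73
  x3 ∧ x1 = max(0, a+b−1) on (0.80, 0.73) = 0.53
  (x3 ∧ x1) ∧ x1 = max(0, a+b−1) on (0.53, 0.73) = 0.26
  ((x4 ∨ x3) ∧ x1) ∨ ((x3 ∧ x1) ∧ x1) = min(1, a+b) on (0.73, 0.26) = 0.99
  → value = 0.9900
|0.7300 − 0.9900| = 0.260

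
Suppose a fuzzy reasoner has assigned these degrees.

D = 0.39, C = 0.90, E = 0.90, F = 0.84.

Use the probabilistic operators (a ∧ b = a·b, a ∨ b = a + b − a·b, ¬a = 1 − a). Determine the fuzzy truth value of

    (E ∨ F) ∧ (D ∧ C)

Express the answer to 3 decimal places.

E ∨ F = a + b − a·b on (0.9000, 0.8400) = 0.9840
D ∧ C = a·b on (0.3900, 0.9000) = 0.3510
(E ∨ F) ∧ (D ∧ C) = a·b on (0.9840, 0.3510) = 0.3454

0.345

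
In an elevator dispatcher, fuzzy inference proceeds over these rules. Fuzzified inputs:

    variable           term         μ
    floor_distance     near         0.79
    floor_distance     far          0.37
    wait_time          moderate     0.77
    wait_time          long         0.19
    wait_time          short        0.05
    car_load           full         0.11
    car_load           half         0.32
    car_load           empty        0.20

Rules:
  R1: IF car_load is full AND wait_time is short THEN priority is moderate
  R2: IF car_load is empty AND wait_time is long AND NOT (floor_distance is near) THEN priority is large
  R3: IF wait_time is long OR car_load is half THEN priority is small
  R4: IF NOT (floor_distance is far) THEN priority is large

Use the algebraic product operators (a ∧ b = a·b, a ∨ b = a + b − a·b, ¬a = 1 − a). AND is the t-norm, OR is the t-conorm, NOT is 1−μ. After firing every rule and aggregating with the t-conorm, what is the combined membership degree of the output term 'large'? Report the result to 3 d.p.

R1: full=0.11, short=0.05; AND[a·b] → w = 0.0055
R2: empty=0.20, long=0.19, ¬near=1−0.79=0.21; AND[a·b] → w = 0.0080
R3: long=0.19, half=0.32; OR[a + b − a·b] → w = 0.4492
R4: ¬far=1−0.37=0.63 → w = 0.6300
Rules with consequent 'large': {R2, R4} → strengths 0.0080, 0.6300
Aggregate via t-conorm [a + b − a·b]: 0.6330

0.633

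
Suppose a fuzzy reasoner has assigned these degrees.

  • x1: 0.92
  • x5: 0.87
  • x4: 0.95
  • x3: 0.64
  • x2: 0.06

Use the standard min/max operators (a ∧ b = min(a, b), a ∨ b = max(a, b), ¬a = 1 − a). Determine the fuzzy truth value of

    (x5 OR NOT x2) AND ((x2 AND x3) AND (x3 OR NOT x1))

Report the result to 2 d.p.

NOT x2 = 1 − 0.06 = 0.94
x5 OR NOT x2 = max(a, b) on (0.87, 0.94) = 0.94
x2 AND x3 = min(a, b) on (0.06, 0.64) = 0.06
NOT x1 = 1 − 0.92 = 0.08
x3 OR NOT x1 = max(a, b) on (0.64, 0.08) = 0.64
(x2 AND x3) AND (x3 OR NOT x1) = min(a, b) on (0.06, 0.64) = 0.06
(x5 OR NOT x2) AND ((x2 AND x3) AND (x3 OR NOT x1)) = min(a, b) on (0.94, 0.06) = 0.06

0.06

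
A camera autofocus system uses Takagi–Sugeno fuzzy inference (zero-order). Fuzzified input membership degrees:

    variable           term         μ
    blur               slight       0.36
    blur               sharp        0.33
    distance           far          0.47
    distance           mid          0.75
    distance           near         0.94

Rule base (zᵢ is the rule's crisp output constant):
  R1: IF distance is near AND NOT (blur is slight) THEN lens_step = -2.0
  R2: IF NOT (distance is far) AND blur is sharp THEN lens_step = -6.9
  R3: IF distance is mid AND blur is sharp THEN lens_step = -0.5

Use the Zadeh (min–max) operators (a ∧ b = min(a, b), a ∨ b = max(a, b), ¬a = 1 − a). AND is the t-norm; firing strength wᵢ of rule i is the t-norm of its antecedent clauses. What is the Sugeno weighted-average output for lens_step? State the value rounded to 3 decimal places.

-2.863

R1 (z=-2.0): near=0.94, ¬slight=1−0.36=0.64; AND[min(a, b)] → w = 0.64
R2 (z=-6.9): ¬far=1−0.47=0.53, sharp=0.33; AND[min(a, b)] → w = 0.33
R3 (z=-0.5): mid=0.75, sharp=0.33; AND[min(a, b)] → w = 0.33
Weighted average = (0.64·-2.0 + 0.33·-6.9 + 0.33·-0.5) / (0.64 + 0.33 + 0.33)
  = -3.7220 / 1.3000 = -2.863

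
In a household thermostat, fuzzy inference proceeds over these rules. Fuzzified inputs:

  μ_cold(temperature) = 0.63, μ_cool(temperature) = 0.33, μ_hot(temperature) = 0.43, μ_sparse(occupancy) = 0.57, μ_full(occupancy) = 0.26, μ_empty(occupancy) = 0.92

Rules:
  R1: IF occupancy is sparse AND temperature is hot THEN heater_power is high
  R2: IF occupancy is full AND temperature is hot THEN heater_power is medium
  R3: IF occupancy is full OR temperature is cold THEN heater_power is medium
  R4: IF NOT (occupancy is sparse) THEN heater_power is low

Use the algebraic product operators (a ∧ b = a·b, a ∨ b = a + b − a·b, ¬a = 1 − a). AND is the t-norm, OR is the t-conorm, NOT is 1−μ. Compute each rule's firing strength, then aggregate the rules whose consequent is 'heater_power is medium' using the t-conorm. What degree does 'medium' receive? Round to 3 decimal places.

R1: sparse=0.57, hot=0.43; AND[a·b] → w = 0.2451
R2: full=0.26, hot=0.43; AND[a·b] → w = 0.1118
R3: full=0.26, cold=0.63; OR[a + b − a·b] → w = 0.7262
R4: ¬sparse=1−0.57=0.43 → w = 0.4300
Rules with consequent 'medium': {R2, R3} → strengths 0.1118, 0.7262
Aggregate via t-conorm [a + b − a·b]: 0.7568

0.757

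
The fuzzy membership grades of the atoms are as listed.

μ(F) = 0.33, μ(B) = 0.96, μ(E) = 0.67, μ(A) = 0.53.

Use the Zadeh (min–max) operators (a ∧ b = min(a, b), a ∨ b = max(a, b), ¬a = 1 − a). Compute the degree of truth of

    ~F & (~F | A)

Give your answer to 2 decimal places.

~F = 1 − 0.33 = 0.67
~F = 1 − 0.33 = 0.67
~F | A = max(a, b) on (0.67, 0.53) = 0.67
~F & (~F | A) = min(a, b) on (0.67, 0.67) = 0.67

0.67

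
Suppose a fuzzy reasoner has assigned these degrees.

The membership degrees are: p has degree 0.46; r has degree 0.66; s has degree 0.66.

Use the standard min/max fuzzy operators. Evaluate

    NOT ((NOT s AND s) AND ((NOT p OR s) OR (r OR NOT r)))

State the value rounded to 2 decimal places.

NOT s = 1 − 0.66 = 0.34
NOT s AND s = min(a, b) on (0.34, 0.66) = 0.34
NOT p = 1 − 0.46 = 0.54
NOT p OR s = max(a, b) on (0.54, 0.66) = 0.66
NOT r = 1 − 0.66 = 0.34
r OR NOT r = max(a, b) on (0.66, 0.34) = 0.66
(NOT p OR s) OR (r OR NOT r) = max(a, b) on (0.66, 0.66) = 0.66
(NOT s AND s) AND ((NOT p OR s) OR (r OR NOT r)) = min(a, b) on (0.34, 0.66) = 0.34
NOT ((NOT s AND s) AND ((NOT p OR s) OR (r OR NOT r))) = 1 − 0.34 = 0.66

0.66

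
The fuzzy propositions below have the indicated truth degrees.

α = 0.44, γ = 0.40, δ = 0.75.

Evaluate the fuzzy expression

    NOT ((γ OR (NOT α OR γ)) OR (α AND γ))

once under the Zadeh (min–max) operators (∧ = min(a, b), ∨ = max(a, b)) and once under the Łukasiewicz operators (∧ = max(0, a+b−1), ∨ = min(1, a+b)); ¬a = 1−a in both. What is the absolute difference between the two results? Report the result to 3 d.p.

Under Zadeh (min–max):
  NOT α = 1 − 0.44 = 0.56
  NOT α OR γ = max(a, b) on (0.56, 0.40) = 0.56
  γ OR (NOT α OR γ) = max(a, b) on (0.40, 0.56) = 0.56
  α AND γ = min(a, b) on (0.44, 0.40) = 0.40
  (γ OR (NOT α OR γ)) OR (α AND γ) = max(a, b) on (0.56, 0.40) = 0.56
  NOT ((γ OR (NOT α OR γ)) OR (α AND γ)) = 1 − 0.56 = 0.44
  → value = 0.4400
Under Łukasiewicz:
  NOT α = 1 − 0.44 = 0.56
  NOT α OR γ = min(1, a+b) on (0.56, 0.40) = 0.96
  γ OR (NOT α OR γ) = min(1, a+b) on (0.40, 0.96) = 1.00
  α AND γ = max(0, a+b−1) on (0.44, 0.40) = 0.00
  (γ OR (NOT α OR γ)) OR (α AND γ) = min(1, a+b) on (1.00, 0.00) = 1.00
  NOT ((γ OR (NOT α OR γ)) OR (α AND γ)) = 1 − 1.00 = 0.00
  → value = 0.0000
|0.4400 − 0.0000| = 0.440

0.440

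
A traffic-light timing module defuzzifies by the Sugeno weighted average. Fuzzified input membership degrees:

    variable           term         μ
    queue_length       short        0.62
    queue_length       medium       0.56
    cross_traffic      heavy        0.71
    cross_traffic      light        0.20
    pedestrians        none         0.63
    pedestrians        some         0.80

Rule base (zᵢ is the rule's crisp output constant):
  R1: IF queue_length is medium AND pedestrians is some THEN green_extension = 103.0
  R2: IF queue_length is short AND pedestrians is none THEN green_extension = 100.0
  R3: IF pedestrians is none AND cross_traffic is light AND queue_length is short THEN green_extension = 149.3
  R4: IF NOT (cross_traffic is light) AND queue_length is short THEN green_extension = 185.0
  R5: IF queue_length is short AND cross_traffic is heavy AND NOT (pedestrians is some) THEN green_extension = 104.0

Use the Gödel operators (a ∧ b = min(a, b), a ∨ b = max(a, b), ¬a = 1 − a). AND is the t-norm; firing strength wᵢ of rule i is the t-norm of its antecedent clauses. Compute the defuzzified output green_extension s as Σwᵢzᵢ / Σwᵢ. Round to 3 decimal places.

R1 (z=103.0): medium=0.56, some=0.80; AND[min(a, b)] → w = 0.56
R2 (z=100.0): short=0.62, none=0.63; AND[min(a, b)] → w = 0.62
R3 (z=149.3): none=0.63, light=0.20, short=0.62; AND[min(a, b)] → w = 0.20
R4 (z=185.0): ¬light=1−0.20=0.80, short=0.62; AND[min(a, b)] → w = 0.62
R5 (z=104.0): short=0.62, heavy=0.71, ¬some=1−0.80=0.20; AND[min(a, b)] → w = 0.20
Weighted average = (0.56·103.0 + 0.62·100.0 + 0.20·149.3 + 0.62·185.0 + 0.20·104.0) / (0.56 + 0.62 + 0.20 + 0.62 + 0.20)
  = 285.0400 / 2.2000 = 129.564

129.564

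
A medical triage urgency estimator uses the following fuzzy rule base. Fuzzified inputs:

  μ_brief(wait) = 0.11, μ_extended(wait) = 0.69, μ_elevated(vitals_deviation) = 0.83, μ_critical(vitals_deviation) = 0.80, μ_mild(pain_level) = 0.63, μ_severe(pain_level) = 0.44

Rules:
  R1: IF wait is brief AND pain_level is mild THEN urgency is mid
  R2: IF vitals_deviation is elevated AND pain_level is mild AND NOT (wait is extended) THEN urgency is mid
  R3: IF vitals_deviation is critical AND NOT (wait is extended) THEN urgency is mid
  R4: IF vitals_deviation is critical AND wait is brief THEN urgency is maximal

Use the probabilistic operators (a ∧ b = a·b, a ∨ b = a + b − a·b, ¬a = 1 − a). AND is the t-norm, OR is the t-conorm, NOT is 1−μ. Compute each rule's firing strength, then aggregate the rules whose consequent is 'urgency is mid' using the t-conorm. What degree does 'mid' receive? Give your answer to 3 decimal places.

0.414

R1: brief=0.11, mild=0.63; AND[a·b] → w = 0.0693
R2: elevated=0.83, mild=0.63, ¬extended=1−0.69=0.31; AND[a·b] → w = 0.1621
R3: critical=0.80, ¬extended=1−0.69=0.31; AND[a·b] → w = 0.2480
R4: critical=0.80, brief=0.11; AND[a·b] → w = 0.0880
Rules with consequent 'mid': {R1, R2, R3} → strengths 0.0693, 0.1621, 0.2480
Aggregate via t-conorm [a + b − a·b]: 0.4136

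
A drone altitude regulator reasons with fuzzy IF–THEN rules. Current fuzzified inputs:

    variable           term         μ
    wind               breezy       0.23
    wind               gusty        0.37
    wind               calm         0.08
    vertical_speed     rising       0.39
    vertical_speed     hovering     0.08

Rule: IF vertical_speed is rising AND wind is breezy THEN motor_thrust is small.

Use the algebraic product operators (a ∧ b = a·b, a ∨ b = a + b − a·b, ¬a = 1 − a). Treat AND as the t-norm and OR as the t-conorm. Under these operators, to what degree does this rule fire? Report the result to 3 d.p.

0.090

firing strength: rising=0.39, breezy=0.23; AND[a·b] → w = 0.0897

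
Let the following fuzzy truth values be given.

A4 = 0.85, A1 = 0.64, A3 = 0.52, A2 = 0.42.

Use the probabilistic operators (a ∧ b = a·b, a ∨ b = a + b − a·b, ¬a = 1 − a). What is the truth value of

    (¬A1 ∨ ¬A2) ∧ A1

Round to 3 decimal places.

¬A1 = 1 − 0.6400 = 0.3600
¬A2 = 1 − 0.4200 = 0.5800
¬A1 ∨ ¬A2 = a + b − a·b on (0.3600, 0.5800) = 0.7312
(¬A1 ∨ ¬A2) ∧ A1 = a·b on (0.7312, 0.6400) = 0.4680

0.468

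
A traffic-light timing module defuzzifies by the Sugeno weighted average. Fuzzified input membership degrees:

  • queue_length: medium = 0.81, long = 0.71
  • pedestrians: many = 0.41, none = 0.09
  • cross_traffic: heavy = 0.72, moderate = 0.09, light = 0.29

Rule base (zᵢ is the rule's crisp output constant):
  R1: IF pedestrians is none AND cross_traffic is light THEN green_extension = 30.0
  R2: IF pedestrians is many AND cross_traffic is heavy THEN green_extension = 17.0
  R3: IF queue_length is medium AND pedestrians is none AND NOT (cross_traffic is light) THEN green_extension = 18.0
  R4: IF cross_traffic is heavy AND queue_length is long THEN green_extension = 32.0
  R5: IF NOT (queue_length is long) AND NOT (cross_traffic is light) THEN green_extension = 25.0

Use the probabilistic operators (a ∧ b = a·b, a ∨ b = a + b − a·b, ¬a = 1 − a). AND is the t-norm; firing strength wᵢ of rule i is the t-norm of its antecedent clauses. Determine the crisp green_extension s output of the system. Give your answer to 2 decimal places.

25.90

R1 (z=30.0): none=0.09, light=0.29; AND[a·b] → w = 0.0261
R2 (z=17.0): many=0.41, heavy=0.72; AND[a·b] → w = 0.2952
R3 (z=18.0): medium=0.81, none=0.09, ¬light=1−0.29=0.71; AND[a·b] → w = 0.0518
R4 (z=32.0): heavy=0.72, long=0.71; AND[a·b] → w = 0.5112
R5 (z=25.0): ¬long=1−0.71=0.29, ¬light=1−0.29=0.71; AND[a·b] → w = 0.2059
Weighted average = (0.0261·30.0 + 0.2952·17.0 + 0.0518·18.0 + 0.5112·32.0 + 0.2059·25.0) / (0.0261 + 0.2952 + 0.0518 + 0.5112 + 0.2059)
  = 28.2390 / 1.0902 = 25.90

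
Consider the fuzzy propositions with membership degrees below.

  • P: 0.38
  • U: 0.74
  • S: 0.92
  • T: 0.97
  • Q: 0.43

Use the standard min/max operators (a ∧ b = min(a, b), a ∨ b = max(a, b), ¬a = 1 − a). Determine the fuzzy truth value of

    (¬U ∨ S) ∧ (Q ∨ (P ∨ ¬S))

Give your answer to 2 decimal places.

¬U = 1 − 0.74 = 0.26
¬U ∨ S = max(a, b) on (0.26, 0.92) = 0.92
¬S = 1 − 0.92 = 0.08
P ∨ ¬S = max(a, b) on (0.38, 0.08) = 0.38
Q ∨ (P ∨ ¬S) = max(a, b) on (0.43, 0.38) = 0.43
(¬U ∨ S) ∧ (Q ∨ (P ∨ ¬S)) = min(a, b) on (0.92, 0.43) = 0.43

0.43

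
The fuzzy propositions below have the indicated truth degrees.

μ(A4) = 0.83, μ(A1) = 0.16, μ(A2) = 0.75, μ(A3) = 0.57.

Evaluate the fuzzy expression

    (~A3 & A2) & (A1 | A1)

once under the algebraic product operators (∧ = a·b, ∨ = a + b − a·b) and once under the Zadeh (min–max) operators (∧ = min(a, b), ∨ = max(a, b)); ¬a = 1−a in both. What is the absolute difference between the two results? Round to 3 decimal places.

0.065

Under algebraic product:
  ~A3 = 1 − 0.5700 = 0.4300
  ~A3 & A2 = a·b on (0.4300, 0.7500) = 0.3225
  A1 | A1 = a + b − a·b on (0.1600, 0.1600) = 0.2944
  (~A3 & A2) & (A1 | A1) = a·b on (0.3225, 0.2944) = 0.0949
  → value = 0.0949
Under Zadeh (min–max):
  ~A3 = 1 − 0.57 = 0.43
  ~A3 & A2 = min(a, b) on (0.43, 0.75) = 0.43
  A1 | A1 = max(a, b) on (0.16, 0.16) = 0.16
  (~A3 & A2) & (A1 | A1) = min(a, b) on (0.43, 0.16) = 0.16
  → value = 0.1600
|0.0949 − 0.1600| = 0.065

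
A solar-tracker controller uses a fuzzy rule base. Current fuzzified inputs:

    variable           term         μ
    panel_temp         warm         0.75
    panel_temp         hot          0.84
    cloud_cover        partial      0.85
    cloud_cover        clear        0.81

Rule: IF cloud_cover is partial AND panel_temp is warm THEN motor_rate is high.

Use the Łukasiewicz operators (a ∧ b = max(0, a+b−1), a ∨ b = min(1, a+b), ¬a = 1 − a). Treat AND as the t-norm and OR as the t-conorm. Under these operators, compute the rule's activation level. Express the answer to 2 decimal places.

firing strength: partial=0.85, warm=0.75; AND[max(0, a+b−1)] → w = 0.60

0.60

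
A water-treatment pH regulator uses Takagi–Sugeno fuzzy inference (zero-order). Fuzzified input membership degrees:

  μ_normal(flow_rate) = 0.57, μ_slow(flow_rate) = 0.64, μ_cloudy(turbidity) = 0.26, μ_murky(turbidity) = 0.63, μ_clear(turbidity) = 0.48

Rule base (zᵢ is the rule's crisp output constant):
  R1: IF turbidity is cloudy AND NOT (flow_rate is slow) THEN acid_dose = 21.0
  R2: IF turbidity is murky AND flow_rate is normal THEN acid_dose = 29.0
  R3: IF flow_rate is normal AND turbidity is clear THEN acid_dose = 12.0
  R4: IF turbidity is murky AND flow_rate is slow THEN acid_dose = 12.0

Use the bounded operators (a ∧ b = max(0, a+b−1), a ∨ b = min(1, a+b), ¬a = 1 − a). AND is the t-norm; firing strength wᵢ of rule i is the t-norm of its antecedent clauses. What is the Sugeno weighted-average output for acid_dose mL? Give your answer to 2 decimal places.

R1 (z=21.0): cloudy=0.26, ¬slow=1−0.64=0.36; AND[max(0, a+b−1)] → w = 0.00
R2 (z=29.0): murky=0.63, normal=0.57; AND[max(0, a+b−1)] → w = 0.20
R3 (z=12.0): normal=0.57, clear=0.48; AND[max(0, a+b−1)] → w = 0.05
R4 (z=12.0): murky=0.63, slow=0.64; AND[max(0, a+b−1)] → w = 0.27
Weighted average = (0.00·21.0 + 0.20·29.0 + 0.05·12.0 + 0.27·12.0) / (0.00 + 0.20 + 0.05 + 0.27)
  = 9.6400 / 0.5200 = 18.54

18.54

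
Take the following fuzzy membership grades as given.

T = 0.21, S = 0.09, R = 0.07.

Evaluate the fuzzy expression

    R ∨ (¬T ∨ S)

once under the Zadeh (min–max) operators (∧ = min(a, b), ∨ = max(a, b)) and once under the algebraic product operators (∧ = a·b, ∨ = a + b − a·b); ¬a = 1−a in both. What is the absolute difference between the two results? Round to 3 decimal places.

0.032

Under Zadeh (min–max):
  ¬T = 1 − 0.21 = 0.79
  ¬T ∨ S = max(a, b) on (0.79, 0.09) = 0.79
  R ∨ (¬T ∨ S) = max(a, b) on (0.07, 0.79) = 0.79
  → value = 0.7900
Under algebraic product:
  ¬T = 1 − 0.2100 = 0.7900
  ¬T ∨ S = a + b − a·b on (0.7900, 0.0900) = 0.8089
  R ∨ (¬T ∨ S) = a + b − a·b on (0.0700, 0.8089) = 0.8223
  → value = 0.8223
|0.7900 − 0.8223| = 0.032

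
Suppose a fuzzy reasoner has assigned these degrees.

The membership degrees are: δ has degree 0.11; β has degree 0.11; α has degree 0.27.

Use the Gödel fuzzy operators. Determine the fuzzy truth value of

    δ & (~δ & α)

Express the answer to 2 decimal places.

~δ = 1 − 0.11 = 0.89
~δ & α = min(a, b) on (0.89, 0.27) = 0.27
δ & (~δ & α) = min(a, b) on (0.11, 0.27) = 0.11

0.11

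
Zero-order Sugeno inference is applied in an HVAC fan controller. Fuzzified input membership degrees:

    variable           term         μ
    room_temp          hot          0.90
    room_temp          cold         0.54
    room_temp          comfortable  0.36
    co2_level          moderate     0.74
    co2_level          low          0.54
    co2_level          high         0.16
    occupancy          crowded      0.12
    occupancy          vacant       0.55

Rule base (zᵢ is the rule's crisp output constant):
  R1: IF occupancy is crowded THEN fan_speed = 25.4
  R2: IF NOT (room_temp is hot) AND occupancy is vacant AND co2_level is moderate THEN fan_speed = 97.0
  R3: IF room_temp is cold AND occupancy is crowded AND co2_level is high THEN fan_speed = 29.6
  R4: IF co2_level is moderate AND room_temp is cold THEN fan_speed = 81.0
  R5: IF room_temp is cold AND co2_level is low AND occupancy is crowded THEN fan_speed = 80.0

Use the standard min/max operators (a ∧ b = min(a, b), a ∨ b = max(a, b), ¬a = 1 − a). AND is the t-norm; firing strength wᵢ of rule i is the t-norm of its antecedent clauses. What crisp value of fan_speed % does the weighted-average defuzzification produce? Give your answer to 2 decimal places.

R1 (z=25.4): crowded=0.12 → w = 0.12
R2 (z=97.0): ¬hot=1−0.90=0.10, vacant=0.55, moderate=0.74; AND[min(a, b)] → w = 0.10
R3 (z=29.6): cold=0.54, crowded=0.12, high=0.16; AND[min(a, b)] → w = 0.12
R4 (z=81.0): moderate=0.74, cold=0.54; AND[min(a, b)] → w = 0.54
R5 (z=80.0): cold=0.54, low=0.54, crowded=0.12; AND[min(a, b)] → w = 0.12
Weighted average = (0.12·25.4 + 0.10·97.0 + 0.12·29.6 + 0.54·81.0 + 0.12·80.0) / (0.12 + 0.10 + 0.12 + 0.54 + 0.12)
  = 69.6400 / 1.0000 = 69.64

69.64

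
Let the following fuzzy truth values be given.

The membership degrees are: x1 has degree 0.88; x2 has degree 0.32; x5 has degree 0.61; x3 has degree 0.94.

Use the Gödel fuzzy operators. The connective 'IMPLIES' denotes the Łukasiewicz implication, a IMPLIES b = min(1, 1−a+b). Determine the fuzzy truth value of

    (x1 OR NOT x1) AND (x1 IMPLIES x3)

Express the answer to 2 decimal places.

NOT x1 = 1 − 0.88 = 0.12
x1 OR NOT x1 = max(a, b) on (0.88, 0.12) = 0.88
x1 IMPLIES x3  [Łukasiewicz: min(1, 1−a+b)] with a=0.88, b=0.94 → 1.00
(x1 OR NOT x1) AND (x1 IMPLIES x3) = min(a, b) on (0.88, 1.00) = 0.88

0.88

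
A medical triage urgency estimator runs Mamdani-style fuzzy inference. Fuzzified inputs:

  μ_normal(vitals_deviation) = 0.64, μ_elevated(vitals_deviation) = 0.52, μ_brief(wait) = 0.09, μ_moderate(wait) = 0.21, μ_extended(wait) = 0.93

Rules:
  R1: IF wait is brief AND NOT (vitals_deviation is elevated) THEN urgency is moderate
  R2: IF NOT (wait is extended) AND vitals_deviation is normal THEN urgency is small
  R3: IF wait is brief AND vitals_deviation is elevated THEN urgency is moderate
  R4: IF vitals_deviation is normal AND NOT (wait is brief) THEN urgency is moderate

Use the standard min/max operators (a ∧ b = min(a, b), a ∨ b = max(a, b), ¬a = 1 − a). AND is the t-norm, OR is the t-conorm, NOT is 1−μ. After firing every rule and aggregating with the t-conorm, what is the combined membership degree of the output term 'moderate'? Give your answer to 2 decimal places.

0.64

R1: brief=0.09, ¬elevated=1−0.52=0.48; AND[min(a, b)] → w = 0.09
R2: ¬extended=1−0.93=0.07, normal=0.64; AND[min(a, b)] → w = 0.07
R3: brief=0.09, elevated=0.52; AND[min(a, b)] → w = 0.09
R4: normal=0.64, ¬brief=1−0.09=0.91; AND[min(a, b)] → w = 0.64
Rules with consequent 'moderate': {R1, R3, R4} → strengths 0.09, 0.09, 0.64
Aggregate via t-conorm [max(a, b)]: 0.64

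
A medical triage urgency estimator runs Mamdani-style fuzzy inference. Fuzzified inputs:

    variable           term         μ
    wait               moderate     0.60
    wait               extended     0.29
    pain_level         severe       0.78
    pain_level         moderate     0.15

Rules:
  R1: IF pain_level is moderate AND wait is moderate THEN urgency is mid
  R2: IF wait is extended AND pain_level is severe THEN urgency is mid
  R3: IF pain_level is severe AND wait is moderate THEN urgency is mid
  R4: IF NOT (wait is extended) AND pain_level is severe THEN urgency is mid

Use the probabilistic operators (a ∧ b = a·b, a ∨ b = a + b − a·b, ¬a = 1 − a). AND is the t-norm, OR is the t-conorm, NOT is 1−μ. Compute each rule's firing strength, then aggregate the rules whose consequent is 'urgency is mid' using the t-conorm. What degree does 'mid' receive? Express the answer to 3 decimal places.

R1: moderate=0.15, moderate=0.60; AND[a·b] → w = 0.0900
R2: extended=0.29, severe=0.78; AND[a·b] → w = 0.2262
R3: severe=0.78, moderate=0.60; AND[a·b] → w = 0.4680
R4: ¬extended=1−0.29=0.71, severe=0.78; AND[a·b] → w = 0.5538
Rules with consequent 'mid': {R1, R2, R3, R4} → strengths 0.0900, 0.2262, 0.4680, 0.5538
Aggregate via t-conorm [a + b − a·b]: 0.8328

0.833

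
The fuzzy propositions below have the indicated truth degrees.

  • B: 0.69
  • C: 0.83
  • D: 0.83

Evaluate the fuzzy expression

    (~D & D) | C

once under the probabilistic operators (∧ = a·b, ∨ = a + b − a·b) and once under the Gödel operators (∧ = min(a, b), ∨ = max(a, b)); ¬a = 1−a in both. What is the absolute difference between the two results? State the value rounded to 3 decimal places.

0.024

Under probabilistic:
  ~D = 1 − 0.8300 = 0.1700
  ~D & D = a·b on (0.1700, 0.8300) = 0.1411
  (~D & D) | C = a + b − a·b on (0.1411, 0.8300) = 0.8540
  → value = 0.8540
Under Gödel:
  ~D = 1 − 0.83 = 0.17
  ~D & D = min(a, b) on (0.17, 0.83) = 0.17
  (~D & D) | C = max(a, b) on (0.17, 0.83) = 0.83
  → value = 0.8300
|0.8540 − 0.8300| = 0.024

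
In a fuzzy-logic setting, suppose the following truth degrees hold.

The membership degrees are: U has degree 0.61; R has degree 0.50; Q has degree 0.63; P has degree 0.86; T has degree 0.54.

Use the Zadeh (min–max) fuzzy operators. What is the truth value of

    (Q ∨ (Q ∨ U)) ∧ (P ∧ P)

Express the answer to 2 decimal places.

0.63

Q ∨ U = max(a, b) on (0.63, 0.61) = 0.63
Q ∨ (Q ∨ U) = max(a, b) on (0.63, 0.63) = 0.63
P ∧ P = min(a, b) on (0.86, 0.86) = 0.86
(Q ∨ (Q ∨ U)) ∧ (P ∧ P) = min(a, b) on (0.63, 0.86) = 0.63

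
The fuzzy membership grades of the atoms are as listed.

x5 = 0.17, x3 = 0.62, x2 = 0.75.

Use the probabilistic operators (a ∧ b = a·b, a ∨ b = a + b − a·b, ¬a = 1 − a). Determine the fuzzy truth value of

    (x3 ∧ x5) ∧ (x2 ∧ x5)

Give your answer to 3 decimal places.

0.013

x3 ∧ x5 = a·b on (0.6200, 0.1700) = 0.1054
x2 ∧ x5 = a·b on (0.7500, 0.1700) = 0.1275
(x3 ∧ x5) ∧ (x2 ∧ x5) = a·b on (0.1054, 0.1275) = 0.0134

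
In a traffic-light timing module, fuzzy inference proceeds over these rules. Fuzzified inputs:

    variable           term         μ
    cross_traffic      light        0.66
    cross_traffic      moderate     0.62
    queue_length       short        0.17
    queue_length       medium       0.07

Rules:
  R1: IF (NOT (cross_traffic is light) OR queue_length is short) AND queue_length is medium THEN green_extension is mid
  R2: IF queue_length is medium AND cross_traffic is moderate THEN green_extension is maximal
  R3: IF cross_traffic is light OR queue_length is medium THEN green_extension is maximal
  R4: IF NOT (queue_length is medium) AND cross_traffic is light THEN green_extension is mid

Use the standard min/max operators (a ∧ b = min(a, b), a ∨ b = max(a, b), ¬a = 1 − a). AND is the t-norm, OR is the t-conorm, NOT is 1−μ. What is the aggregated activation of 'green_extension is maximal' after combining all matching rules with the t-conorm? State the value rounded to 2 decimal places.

R1: (¬light=1−0.66=0.34 OR short=0.17) = 0.34; AND[min(a, b)] with medium=0.07 → w = 0.07
R2: medium=0.07, moderate=0.62; AND[min(a, b)] → w = 0.07
R3: light=0.66, medium=0.07; OR[max(a, b)] → w = 0.66
R4: ¬medium=1−0.07=0.93, light=0.66; AND[min(a, b)] → w = 0.66
Rules with consequent 'maximal': {R2, R3} → strengths 0.07, 0.66
Aggregate via t-conorm [max(a, b)]: 0.66

0.66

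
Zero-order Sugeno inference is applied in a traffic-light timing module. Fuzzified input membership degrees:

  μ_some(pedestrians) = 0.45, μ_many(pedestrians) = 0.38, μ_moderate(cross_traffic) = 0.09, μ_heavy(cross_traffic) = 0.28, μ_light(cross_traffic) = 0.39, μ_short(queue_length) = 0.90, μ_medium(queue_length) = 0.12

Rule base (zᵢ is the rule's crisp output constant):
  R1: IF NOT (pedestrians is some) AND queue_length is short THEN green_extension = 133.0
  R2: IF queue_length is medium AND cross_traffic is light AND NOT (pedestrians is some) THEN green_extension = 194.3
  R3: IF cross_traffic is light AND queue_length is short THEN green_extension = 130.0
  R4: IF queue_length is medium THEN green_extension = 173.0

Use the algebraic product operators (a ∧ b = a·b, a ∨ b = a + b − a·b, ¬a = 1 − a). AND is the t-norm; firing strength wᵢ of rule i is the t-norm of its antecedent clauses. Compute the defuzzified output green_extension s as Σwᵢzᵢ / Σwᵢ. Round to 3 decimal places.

R1 (z=133.0): ¬some=1−0.45=0.55, short=0.90; AND[a·b] → w = 0.4950
R2 (z=194.3): medium=0.12, light=0.39, ¬some=1−0.45=0.55; AND[a·b] → w = 0.0257
R3 (z=130.0): light=0.39, short=0.90; AND[a·b] → w = 0.3510
R4 (z=173.0): medium=0.12 → w = 0.1200
Weighted average = (0.4950·133.0 + 0.0257·194.3 + 0.3510·130.0 + 0.1200·173.0) / (0.4950 + 0.0257 + 0.3510 + 0.1200)
  = 137.2263 / 0.9917 = 138.369

138.369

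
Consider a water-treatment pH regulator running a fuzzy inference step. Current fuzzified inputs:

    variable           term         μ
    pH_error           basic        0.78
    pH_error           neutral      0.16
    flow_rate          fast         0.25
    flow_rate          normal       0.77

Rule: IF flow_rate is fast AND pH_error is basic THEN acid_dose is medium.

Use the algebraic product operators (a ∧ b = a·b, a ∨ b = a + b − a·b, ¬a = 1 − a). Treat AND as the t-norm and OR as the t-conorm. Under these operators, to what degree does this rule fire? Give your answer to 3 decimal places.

0.195

firing strength: fast=0.25, basic=0.78; AND[a·b] → w = 0.1950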